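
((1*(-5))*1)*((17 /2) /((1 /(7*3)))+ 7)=-1855 /2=-927.50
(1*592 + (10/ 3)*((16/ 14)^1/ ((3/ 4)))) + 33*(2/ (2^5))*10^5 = 13031366/ 63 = 206847.08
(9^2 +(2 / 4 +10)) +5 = 193 / 2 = 96.50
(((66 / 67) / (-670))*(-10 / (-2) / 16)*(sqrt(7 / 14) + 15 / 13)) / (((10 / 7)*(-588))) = 11*sqrt(2) / 40221440 + 33 / 52287872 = 0.00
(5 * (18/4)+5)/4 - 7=-1/8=-0.12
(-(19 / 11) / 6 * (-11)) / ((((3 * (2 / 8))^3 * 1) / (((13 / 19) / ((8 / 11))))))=572 / 81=7.06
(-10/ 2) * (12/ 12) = -5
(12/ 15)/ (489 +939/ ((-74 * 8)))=0.00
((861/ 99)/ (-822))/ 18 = -287/ 488268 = -0.00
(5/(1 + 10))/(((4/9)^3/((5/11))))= 18225/7744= 2.35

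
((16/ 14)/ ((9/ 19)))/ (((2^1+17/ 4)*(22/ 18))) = 0.32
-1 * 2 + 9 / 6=-0.50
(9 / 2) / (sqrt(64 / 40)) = 9* sqrt(10) / 8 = 3.56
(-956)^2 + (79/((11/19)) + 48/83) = 834548679/913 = 914073.03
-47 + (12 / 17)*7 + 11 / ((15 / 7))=-36.93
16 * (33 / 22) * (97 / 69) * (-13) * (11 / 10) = -482.47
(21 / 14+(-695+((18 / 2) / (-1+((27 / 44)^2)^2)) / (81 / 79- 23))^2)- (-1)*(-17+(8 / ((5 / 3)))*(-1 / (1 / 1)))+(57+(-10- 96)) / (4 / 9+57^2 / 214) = 14145995558318806483423468711 / 29327945363723894355650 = 482338.44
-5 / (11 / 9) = -45 / 11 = -4.09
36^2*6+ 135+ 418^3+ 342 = 73042885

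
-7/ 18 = -0.39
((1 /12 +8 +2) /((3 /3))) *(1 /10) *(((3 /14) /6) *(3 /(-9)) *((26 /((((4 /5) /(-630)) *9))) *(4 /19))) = 7865 /1368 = 5.75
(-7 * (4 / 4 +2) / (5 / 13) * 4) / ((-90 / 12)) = 728 / 25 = 29.12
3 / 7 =0.43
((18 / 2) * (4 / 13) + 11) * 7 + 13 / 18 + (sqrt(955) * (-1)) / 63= 22723 / 234 - sqrt(955) / 63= 96.62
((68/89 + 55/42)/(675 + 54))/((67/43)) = 0.00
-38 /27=-1.41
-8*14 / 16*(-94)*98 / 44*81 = 1305801 / 11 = 118709.18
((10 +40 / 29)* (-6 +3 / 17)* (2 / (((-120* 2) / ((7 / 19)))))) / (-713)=-7623 / 26714684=-0.00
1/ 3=0.33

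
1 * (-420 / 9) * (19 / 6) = -147.78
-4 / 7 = -0.57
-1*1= -1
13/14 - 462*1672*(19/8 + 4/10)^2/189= -22030667/700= -31472.38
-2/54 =-1/27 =-0.04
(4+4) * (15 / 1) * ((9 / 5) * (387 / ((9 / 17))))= 157896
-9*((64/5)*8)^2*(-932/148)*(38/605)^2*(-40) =-6350318862336/67714625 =-93780.61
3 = 3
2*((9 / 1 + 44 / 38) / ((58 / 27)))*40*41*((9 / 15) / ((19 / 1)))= 5127624 / 10469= 489.79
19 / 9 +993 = 8956 / 9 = 995.11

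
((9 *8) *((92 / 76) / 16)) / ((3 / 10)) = 345 / 19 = 18.16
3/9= 1/3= 0.33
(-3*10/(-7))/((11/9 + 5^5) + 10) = 135/98791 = 0.00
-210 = -210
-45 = -45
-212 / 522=-106 / 261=-0.41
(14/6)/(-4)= -7/12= -0.58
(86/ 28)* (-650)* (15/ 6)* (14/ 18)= -69875/ 18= -3881.94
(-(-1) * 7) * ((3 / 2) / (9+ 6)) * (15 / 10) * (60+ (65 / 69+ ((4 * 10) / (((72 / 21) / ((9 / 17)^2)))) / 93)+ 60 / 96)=426503693 / 6593824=64.68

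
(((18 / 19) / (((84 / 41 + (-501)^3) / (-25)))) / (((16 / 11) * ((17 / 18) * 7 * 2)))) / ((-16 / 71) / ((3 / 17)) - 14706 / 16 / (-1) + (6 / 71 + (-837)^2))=5894775 / 422253079359875529577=0.00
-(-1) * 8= 8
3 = 3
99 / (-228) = -0.43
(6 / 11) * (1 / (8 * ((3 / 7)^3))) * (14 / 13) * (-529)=-1270129 / 2574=-493.45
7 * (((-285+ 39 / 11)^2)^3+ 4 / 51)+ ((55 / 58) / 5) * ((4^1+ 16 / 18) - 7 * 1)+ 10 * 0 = 54704515560158882110049087 / 15720832314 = 3479746775966971.37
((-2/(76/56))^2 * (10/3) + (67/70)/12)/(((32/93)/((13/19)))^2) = 1081345269849/37365637120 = 28.94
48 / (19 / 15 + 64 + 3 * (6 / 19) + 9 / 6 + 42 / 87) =793440 / 1127293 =0.70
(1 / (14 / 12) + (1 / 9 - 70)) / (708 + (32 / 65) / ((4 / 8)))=-282685 / 2903292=-0.10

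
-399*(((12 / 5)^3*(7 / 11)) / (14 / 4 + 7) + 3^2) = -3925.29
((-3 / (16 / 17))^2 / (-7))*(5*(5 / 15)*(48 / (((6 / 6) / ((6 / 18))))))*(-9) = 39015 / 112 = 348.35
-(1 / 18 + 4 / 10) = -41 / 90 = -0.46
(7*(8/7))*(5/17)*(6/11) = 240/187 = 1.28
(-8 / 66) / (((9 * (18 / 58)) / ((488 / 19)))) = -56608 / 50787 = -1.11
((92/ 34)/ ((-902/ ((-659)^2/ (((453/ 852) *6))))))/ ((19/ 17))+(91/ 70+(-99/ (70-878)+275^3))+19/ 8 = 163068563207168527/ 7841149140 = 20796513.41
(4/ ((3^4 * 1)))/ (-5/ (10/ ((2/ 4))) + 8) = 16/ 2511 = 0.01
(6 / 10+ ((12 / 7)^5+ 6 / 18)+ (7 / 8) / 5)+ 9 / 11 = 371198441 / 22185240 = 16.73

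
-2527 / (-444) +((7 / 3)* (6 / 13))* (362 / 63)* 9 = 354307 / 5772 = 61.38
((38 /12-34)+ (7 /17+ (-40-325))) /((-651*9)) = 40333 /597618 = 0.07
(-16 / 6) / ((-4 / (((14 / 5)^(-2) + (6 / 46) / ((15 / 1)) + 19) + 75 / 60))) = 229753 / 16905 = 13.59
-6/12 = -1/2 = -0.50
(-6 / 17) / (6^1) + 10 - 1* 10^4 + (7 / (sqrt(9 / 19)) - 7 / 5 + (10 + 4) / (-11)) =-9982.56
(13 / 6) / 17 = 13 / 102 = 0.13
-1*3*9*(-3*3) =243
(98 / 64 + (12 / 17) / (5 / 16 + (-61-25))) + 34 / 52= 7035397 / 3231904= 2.18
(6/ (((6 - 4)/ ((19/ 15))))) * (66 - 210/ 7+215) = 4769/ 5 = 953.80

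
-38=-38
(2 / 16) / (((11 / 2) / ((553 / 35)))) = 79 / 220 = 0.36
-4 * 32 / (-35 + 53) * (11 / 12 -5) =784 / 27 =29.04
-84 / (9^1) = -28 / 3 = -9.33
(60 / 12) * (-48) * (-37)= 8880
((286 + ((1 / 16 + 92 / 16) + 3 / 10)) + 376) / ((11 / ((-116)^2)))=4086419 / 5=817283.80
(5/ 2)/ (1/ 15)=75/ 2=37.50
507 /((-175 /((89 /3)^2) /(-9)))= 4015947 /175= 22948.27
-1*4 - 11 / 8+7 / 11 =-417 / 88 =-4.74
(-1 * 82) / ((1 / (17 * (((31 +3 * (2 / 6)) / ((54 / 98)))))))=-2185792 / 27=-80955.26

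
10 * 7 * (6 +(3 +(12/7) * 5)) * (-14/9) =-5740/3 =-1913.33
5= 5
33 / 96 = 11 / 32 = 0.34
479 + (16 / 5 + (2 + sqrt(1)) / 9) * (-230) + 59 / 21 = -2316 / 7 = -330.86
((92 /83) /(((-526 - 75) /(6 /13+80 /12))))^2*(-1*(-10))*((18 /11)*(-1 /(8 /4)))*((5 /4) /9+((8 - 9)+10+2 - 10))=-67048507040 /41631976330659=-0.00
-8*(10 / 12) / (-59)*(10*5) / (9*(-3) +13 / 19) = -38 / 177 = -0.21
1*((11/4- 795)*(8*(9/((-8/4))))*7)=199647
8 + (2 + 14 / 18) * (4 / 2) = 122 / 9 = 13.56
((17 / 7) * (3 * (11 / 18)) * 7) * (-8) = -748 / 3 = -249.33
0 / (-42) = 0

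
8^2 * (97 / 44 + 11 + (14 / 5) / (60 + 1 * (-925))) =40195344 / 47575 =844.88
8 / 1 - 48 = -40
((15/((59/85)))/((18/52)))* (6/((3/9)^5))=5370300/59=91022.03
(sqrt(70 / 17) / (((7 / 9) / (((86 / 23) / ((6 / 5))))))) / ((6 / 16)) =1720 * sqrt(1190) / 2737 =21.68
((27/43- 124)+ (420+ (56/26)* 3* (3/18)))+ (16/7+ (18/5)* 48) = 9250147/19565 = 472.79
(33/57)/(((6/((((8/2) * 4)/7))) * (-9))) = -88/3591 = -0.02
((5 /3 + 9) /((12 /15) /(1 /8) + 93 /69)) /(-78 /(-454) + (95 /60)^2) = 13365760 /26006211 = 0.51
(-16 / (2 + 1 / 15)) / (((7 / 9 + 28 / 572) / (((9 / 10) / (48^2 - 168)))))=-11583 / 2935576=-0.00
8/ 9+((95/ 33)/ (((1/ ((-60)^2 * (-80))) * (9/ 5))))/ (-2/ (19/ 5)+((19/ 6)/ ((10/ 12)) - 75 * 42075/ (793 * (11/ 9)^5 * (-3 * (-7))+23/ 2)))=407816610306910408/ 58592923774209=6960.17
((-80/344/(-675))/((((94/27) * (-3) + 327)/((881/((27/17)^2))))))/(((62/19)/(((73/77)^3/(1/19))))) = 35756049796433/18958918582985535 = 0.00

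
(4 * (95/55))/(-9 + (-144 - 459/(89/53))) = -1691/104346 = -0.02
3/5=0.60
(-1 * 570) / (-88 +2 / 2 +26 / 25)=14250 / 2149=6.63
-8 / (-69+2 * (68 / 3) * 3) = -8 / 67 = -0.12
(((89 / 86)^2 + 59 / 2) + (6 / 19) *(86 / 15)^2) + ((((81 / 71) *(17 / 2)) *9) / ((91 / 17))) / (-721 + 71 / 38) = 25386905790173443 / 620272047185700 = 40.93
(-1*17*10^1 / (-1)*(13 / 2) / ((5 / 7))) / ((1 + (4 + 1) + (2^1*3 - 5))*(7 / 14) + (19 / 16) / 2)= 49504 / 131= 377.89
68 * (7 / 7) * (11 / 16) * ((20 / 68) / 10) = 11 / 8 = 1.38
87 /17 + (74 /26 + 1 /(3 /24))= 3528 /221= 15.96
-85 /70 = -17 /14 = -1.21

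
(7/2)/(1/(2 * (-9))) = -63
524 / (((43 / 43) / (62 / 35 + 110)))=2049888 / 35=58568.23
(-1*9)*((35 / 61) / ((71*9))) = -35 / 4331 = -0.01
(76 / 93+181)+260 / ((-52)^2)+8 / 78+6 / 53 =46681153 / 256308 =182.13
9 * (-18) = -162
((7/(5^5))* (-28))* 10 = -392/625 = -0.63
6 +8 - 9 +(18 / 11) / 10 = 5.16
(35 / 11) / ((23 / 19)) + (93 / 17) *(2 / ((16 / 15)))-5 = 271335 / 34408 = 7.89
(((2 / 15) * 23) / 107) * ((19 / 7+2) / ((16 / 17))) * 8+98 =371311 / 3745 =99.15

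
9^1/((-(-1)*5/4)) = 36/5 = 7.20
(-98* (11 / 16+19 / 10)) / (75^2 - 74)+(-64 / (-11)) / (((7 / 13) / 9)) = 237407787 / 2442440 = 97.20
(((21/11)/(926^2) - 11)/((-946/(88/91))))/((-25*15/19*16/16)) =-78853477/138406273005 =-0.00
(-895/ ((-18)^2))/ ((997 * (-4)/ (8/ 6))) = 0.00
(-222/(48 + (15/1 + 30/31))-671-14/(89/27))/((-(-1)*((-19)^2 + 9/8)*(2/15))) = -2395696980/170427613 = -14.06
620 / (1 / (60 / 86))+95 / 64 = 1194485 / 2752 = 434.04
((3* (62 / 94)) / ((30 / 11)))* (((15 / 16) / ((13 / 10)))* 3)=15345 / 9776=1.57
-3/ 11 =-0.27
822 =822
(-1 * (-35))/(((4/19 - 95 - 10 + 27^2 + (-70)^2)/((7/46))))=931/965632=0.00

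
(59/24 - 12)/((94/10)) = -1145/1128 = -1.02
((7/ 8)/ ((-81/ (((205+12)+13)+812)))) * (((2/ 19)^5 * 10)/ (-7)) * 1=41680/ 200564019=0.00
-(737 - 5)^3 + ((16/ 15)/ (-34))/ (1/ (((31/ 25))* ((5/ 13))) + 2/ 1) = -392223168.01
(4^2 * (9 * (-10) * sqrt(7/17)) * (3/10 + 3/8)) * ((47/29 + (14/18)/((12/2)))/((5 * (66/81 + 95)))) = -1332126 * sqrt(119)/6376955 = -2.28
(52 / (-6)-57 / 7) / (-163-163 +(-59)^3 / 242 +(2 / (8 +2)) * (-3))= 427130 / 29863701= 0.01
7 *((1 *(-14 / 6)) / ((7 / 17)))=-119 / 3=-39.67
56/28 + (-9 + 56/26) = -63/13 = -4.85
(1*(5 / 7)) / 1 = 5 / 7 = 0.71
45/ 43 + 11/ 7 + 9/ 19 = 17681/ 5719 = 3.09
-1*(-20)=20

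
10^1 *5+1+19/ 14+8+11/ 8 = 3457/ 56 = 61.73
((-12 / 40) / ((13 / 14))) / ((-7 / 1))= 3 / 65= 0.05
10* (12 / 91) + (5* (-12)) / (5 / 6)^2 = -38712 / 455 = -85.08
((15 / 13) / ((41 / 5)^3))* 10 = 18750 / 895973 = 0.02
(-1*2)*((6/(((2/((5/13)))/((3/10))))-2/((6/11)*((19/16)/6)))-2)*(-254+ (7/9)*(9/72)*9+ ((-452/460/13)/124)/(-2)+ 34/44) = -2564979268167/251838730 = -10185.01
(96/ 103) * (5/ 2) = 240/ 103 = 2.33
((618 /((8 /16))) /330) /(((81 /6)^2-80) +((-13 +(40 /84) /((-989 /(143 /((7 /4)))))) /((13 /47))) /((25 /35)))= 17113656 /165636691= 0.10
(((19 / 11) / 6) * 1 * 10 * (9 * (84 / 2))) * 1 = 11970 / 11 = 1088.18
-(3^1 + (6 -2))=-7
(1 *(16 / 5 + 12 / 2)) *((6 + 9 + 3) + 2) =184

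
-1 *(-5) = 5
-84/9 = -28/3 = -9.33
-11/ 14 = -0.79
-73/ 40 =-1.82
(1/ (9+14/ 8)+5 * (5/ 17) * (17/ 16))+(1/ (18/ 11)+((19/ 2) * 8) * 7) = 3308179/ 6192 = 534.27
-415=-415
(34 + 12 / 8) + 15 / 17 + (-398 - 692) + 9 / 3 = -35721 / 34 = -1050.62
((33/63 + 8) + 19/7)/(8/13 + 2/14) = 3068/207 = 14.82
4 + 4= 8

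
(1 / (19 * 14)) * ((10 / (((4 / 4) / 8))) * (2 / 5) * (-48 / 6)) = -128 / 133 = -0.96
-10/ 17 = -0.59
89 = 89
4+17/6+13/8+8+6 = 539/24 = 22.46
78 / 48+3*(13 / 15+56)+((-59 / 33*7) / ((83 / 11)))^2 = 433947649 / 2480040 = 174.98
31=31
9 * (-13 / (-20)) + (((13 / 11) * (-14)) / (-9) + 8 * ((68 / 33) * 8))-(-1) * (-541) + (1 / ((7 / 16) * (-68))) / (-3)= -94582963 / 235620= -401.42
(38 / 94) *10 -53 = -2301 / 47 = -48.96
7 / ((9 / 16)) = 12.44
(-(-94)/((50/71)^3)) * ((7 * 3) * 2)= 353258157/31250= 11304.26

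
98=98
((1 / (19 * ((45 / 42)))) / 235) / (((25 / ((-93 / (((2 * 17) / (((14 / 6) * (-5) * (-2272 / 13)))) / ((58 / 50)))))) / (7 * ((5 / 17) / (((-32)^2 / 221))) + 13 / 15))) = -4844684929 / 68314500000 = -0.07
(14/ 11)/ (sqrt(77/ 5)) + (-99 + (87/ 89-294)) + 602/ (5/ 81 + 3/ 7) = 836.12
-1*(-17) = 17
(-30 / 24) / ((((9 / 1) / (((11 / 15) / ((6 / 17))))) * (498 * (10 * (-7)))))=187 / 22589280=0.00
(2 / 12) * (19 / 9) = 19 / 54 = 0.35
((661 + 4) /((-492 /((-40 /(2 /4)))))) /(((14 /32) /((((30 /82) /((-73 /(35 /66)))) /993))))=-2660000 /4021182297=-0.00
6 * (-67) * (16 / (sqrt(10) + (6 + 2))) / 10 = -4288 / 45 + 536 * sqrt(10) / 45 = -57.62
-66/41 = -1.61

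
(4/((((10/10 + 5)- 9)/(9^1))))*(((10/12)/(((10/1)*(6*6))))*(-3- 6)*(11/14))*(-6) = -1.18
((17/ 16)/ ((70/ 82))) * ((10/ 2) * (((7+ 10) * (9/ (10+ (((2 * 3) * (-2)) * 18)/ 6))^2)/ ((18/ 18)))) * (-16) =-959769/ 4732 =-202.83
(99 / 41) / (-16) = -99 / 656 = -0.15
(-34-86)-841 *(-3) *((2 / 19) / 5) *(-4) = -31584 / 95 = -332.46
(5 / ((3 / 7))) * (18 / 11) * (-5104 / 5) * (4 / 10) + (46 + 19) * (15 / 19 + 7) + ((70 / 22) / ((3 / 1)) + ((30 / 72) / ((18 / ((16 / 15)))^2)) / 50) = -416392532903 / 57135375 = -7287.82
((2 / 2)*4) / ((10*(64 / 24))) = 3 / 20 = 0.15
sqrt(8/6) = 2*sqrt(3)/3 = 1.15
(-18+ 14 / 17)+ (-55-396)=-7959 / 17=-468.18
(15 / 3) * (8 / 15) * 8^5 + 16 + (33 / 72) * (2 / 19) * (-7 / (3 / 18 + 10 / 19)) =41426105 / 474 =87396.85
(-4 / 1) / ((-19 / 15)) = 60 / 19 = 3.16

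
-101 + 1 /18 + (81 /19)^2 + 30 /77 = -41218663 /500346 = -82.38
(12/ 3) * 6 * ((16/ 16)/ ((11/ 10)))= 240/ 11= 21.82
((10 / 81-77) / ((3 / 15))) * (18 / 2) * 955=-29733925 / 9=-3303769.44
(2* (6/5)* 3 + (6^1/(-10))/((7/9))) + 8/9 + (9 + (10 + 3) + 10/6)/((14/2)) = 674/63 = 10.70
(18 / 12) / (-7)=-3 / 14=-0.21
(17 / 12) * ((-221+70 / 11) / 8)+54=5629 / 352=15.99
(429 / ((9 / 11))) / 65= 121 / 15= 8.07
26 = 26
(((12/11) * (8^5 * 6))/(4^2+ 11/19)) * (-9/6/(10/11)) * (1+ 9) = -7471104/35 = -213460.11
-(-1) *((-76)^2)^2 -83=33362093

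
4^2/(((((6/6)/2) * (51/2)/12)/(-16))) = -4096/17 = -240.94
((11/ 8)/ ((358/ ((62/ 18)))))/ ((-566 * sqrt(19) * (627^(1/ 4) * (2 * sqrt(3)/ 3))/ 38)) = -31 * 11^(3/ 4) * 57^(1/ 4)/ 14589216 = -0.00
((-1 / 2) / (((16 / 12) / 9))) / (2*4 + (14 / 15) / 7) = -405 / 976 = -0.41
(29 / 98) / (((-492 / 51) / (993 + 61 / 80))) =-39193993 / 1285760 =-30.48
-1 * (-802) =802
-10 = -10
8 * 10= 80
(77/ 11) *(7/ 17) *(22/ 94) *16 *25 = 215600/ 799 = 269.84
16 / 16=1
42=42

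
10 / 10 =1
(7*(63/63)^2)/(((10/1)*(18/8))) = 0.31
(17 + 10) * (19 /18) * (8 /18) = 12.67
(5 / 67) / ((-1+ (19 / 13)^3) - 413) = -10985 / 60480833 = -0.00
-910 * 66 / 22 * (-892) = 2435160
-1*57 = -57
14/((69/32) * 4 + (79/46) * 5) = 2576/3167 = 0.81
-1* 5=-5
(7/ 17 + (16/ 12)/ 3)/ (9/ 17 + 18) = 0.05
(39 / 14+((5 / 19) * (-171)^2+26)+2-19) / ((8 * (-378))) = -35965 / 14112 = -2.55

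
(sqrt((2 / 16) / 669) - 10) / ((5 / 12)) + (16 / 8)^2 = -20 + sqrt(1338) / 1115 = -19.97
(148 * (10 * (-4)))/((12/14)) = -20720/3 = -6906.67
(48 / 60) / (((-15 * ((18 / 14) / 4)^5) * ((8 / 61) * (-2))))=262458112 / 4428675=59.26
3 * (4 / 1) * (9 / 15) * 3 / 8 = 27 / 10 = 2.70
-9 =-9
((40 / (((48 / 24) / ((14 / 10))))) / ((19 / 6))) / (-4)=-42 / 19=-2.21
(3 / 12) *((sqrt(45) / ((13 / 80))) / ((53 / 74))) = 4440 *sqrt(5) / 689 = 14.41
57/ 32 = 1.78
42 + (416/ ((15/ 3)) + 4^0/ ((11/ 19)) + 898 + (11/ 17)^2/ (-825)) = 244368164/ 238425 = 1024.93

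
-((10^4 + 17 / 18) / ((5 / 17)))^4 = -87710132076734864420317441 / 65610000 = -1336840909567670544.43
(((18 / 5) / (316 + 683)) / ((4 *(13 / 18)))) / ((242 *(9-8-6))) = -3 / 2910050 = -0.00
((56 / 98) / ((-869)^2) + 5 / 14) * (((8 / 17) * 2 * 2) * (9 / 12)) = 45309756 / 89864159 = 0.50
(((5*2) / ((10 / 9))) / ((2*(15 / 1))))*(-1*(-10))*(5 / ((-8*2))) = -15 / 16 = -0.94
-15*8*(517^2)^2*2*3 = -51439254855120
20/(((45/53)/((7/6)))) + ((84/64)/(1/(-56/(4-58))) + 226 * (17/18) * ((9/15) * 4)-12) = 285719/540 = 529.11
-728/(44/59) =-10738/11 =-976.18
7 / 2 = 3.50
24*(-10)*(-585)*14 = 1965600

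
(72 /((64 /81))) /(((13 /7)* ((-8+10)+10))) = 1701 /416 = 4.09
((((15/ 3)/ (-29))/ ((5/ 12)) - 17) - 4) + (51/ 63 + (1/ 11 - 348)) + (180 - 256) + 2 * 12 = -2817019/ 6699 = -420.51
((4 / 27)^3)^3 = 262144 / 7625597484987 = 0.00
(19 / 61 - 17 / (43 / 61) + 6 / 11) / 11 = -2.11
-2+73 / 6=61 / 6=10.17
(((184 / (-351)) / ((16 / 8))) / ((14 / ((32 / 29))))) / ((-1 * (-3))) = -0.01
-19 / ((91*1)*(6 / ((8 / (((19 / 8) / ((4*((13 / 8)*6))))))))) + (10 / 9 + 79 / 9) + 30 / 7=605 / 63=9.60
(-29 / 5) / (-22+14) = 29 / 40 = 0.72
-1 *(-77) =77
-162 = -162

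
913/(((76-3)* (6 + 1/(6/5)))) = 5478/2993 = 1.83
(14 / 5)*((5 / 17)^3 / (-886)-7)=-213293857 / 10882295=-19.60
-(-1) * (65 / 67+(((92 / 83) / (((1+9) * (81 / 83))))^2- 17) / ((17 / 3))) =-2.03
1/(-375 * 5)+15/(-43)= -28168/80625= -0.35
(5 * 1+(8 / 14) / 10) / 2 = 177 / 70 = 2.53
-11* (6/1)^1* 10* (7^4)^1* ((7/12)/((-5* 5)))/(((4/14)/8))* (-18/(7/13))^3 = -193372347168/5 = -38674469433.60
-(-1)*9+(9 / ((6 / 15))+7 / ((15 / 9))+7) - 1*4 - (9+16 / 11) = 3107 / 110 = 28.25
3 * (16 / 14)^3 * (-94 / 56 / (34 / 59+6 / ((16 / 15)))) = -8518656 / 7027727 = -1.21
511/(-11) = -46.45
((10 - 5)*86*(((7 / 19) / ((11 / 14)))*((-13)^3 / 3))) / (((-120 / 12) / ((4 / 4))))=9258158 / 627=14765.80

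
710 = 710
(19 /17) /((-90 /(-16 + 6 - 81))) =1729 /1530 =1.13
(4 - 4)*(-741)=0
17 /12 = 1.42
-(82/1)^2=-6724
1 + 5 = 6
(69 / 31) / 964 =69 / 29884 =0.00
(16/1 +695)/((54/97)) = 7663/6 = 1277.17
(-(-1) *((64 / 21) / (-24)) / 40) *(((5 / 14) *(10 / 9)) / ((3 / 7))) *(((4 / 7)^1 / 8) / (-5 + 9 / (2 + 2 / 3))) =20 / 154791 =0.00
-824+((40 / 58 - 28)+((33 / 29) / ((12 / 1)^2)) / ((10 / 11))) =-11850119 / 13920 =-851.30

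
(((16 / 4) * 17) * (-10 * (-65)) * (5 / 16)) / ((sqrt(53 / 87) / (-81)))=-2237625 * sqrt(4611) / 106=-1433438.29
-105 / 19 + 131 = 2384 / 19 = 125.47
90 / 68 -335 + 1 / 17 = -11343 / 34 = -333.62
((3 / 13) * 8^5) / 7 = 98304 / 91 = 1080.26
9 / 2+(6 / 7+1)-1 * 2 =61 / 14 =4.36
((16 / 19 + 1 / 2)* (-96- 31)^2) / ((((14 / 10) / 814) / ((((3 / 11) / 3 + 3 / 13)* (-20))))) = -140002945800 / 1729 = -80973363.68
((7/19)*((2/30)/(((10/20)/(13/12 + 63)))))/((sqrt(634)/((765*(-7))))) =-640577*sqrt(634)/24092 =-669.49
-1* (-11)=11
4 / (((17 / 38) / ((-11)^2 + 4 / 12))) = 55328 / 51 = 1084.86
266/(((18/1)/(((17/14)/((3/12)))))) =646/9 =71.78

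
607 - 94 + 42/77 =5649/11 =513.55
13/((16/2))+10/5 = 29/8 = 3.62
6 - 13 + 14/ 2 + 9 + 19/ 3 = 46/ 3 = 15.33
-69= -69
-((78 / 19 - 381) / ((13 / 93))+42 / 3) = 662515 / 247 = 2682.25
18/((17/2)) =36/17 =2.12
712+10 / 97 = 69074 / 97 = 712.10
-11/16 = -0.69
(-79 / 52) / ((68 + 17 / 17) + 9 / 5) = -395 / 18408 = -0.02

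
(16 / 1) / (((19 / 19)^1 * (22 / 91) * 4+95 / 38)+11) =2912 / 2633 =1.11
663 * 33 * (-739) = -16168581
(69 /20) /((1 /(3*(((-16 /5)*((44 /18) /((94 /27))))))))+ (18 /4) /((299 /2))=-8159301 /351325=-23.22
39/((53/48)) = 35.32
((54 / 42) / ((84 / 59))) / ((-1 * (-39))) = 59 / 2548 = 0.02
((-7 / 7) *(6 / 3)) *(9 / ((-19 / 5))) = 4.74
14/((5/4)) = 56/5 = 11.20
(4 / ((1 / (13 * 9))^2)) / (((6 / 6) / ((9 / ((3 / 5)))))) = 821340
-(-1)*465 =465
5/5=1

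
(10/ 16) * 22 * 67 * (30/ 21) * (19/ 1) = 350075/ 14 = 25005.36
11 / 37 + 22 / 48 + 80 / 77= 122707 / 68376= 1.79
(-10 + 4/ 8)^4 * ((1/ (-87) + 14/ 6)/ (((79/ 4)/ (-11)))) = -144786631/ 13746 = -10533.00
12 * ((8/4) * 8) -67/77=14717/77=191.13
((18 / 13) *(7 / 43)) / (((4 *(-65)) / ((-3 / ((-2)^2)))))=189 / 290680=0.00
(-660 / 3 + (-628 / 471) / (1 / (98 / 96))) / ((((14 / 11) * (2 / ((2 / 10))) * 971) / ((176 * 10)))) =-1928498 / 61173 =-31.53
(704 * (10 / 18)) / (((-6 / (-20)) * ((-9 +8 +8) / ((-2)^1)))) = -70400 / 189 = -372.49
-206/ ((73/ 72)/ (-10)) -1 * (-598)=191974/ 73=2629.78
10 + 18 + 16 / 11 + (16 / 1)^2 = 3140 / 11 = 285.45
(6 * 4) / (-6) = -4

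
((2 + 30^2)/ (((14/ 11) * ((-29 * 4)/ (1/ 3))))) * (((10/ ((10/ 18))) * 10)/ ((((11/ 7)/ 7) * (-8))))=47355/ 232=204.12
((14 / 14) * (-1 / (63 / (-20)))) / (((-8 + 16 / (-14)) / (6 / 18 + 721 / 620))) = -2783 / 53568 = -0.05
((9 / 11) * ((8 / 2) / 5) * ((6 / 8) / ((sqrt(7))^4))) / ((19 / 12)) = 324 / 51205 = 0.01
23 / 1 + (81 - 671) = -567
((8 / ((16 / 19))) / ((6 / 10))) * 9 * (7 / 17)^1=1995 / 34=58.68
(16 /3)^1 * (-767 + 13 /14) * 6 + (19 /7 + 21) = -171434 /7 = -24490.57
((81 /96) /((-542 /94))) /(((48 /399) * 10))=-168777 /1387520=-0.12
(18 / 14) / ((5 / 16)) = 144 / 35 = 4.11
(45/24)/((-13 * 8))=-15/832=-0.02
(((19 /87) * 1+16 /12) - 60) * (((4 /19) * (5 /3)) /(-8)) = 2825 /1102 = 2.56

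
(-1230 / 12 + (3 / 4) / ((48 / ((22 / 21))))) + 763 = 660.52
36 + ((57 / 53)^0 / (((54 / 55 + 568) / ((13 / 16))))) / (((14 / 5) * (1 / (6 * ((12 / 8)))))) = 252386991 / 7009856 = 36.00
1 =1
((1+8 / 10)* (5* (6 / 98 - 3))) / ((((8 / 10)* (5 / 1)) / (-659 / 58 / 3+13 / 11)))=17.23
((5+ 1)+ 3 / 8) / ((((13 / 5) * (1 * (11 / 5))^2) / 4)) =6375 / 3146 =2.03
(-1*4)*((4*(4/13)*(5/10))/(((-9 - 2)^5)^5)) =32/1408511772640488386543793263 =0.00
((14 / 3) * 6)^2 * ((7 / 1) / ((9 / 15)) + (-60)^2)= 8494640 / 3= 2831546.67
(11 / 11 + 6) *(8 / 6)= 28 / 3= 9.33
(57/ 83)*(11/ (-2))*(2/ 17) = -627/ 1411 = -0.44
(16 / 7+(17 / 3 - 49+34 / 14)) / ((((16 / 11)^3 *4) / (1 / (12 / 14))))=-1079441 / 294912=-3.66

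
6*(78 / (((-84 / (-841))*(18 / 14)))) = 10933 / 3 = 3644.33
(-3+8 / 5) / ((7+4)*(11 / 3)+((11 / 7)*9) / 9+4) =-147 / 4820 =-0.03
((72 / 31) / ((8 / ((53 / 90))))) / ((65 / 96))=2544 / 10075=0.25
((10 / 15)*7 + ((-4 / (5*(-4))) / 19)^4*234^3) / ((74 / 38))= 1178747462 / 475843125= 2.48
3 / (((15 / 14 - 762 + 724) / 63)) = -2646 / 517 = -5.12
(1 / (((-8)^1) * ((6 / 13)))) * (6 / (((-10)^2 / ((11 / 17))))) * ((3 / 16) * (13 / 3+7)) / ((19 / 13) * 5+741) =-0.00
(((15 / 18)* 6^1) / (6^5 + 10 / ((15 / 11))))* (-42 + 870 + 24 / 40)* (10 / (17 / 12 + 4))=149148 / 151775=0.98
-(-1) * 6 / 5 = 6 / 5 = 1.20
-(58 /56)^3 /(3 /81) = -658503 /21952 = -30.00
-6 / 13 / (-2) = 3 / 13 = 0.23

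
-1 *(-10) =10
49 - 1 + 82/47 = 2338/47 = 49.74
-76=-76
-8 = -8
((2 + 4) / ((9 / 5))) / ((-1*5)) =-2 / 3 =-0.67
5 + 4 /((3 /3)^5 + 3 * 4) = 69 /13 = 5.31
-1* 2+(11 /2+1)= 9 /2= 4.50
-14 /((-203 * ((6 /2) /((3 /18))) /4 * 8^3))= 1 /33408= 0.00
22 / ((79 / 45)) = 990 / 79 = 12.53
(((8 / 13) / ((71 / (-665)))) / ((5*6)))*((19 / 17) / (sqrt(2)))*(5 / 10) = -2527*sqrt(2) / 47073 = -0.08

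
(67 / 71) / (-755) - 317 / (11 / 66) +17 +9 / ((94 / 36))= -4740454114 / 2519435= -1881.55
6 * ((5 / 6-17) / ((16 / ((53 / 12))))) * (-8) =5141 / 24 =214.21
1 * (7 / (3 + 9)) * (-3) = -7 / 4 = -1.75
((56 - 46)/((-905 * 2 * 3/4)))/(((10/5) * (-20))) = 0.00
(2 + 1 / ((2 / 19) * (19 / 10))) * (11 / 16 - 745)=-83363 / 16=-5210.19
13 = 13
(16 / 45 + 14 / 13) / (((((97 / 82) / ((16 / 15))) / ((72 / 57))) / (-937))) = -8241522176 / 5390775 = -1528.82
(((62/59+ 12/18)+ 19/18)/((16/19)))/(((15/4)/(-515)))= -5763365/12744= -452.24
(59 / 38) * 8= 236 / 19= 12.42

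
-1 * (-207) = 207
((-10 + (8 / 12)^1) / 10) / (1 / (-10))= 28 / 3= 9.33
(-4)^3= -64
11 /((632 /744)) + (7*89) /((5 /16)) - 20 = 784687 /395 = 1986.55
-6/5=-1.20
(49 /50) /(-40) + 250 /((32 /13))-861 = -759.46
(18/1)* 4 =72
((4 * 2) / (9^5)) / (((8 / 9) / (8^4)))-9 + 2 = -41831 / 6561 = -6.38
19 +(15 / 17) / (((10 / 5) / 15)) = 871 / 34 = 25.62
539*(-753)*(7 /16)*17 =-48298173 /16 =-3018635.81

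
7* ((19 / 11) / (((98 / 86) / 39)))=31863 / 77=413.81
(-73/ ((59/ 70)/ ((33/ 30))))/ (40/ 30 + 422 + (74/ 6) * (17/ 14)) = -236082/ 1086131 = -0.22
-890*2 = -1780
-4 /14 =-2 /7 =-0.29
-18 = -18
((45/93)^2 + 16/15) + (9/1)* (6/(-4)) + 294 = 281.80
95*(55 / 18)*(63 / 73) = 36575 / 146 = 250.51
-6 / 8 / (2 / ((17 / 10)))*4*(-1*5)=51 / 4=12.75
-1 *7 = -7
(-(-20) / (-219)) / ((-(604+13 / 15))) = 100 / 662329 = 0.00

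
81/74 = 1.09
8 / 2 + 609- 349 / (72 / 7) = 41693 / 72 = 579.07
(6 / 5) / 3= 2 / 5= 0.40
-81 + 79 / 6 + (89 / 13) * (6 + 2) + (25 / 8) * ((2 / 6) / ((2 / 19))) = -659 / 208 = -3.17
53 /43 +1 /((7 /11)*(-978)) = 362365 /294378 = 1.23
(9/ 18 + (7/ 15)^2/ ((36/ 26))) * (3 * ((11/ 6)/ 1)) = 14641/ 4050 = 3.62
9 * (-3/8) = -27/8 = -3.38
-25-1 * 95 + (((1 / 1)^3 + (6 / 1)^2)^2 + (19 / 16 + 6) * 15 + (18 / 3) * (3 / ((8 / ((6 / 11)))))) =239015 / 176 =1358.04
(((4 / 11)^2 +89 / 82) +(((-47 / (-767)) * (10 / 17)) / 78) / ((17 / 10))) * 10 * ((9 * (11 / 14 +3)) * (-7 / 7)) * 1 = -83047158123015 / 200139966026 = -414.95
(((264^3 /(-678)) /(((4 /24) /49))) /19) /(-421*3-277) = 2927232 /10735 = 272.68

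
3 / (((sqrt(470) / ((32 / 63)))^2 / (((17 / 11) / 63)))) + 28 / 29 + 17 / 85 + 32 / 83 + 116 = 60962634684319 / 518605396155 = 117.55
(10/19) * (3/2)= 15/19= 0.79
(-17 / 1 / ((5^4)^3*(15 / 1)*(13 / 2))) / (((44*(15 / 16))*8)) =-17 / 7855224609375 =-0.00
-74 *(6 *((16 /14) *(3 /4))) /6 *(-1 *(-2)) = -888 /7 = -126.86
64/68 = 16/17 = 0.94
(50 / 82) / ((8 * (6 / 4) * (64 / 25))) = 625 / 31488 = 0.02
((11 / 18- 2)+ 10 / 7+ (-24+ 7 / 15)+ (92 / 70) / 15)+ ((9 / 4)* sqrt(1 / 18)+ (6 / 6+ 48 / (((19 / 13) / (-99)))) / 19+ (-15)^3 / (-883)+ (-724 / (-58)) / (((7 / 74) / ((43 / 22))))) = 3* sqrt(2) / 8+ 3078037561241 / 45758428650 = 67.80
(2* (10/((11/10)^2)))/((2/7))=7000/121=57.85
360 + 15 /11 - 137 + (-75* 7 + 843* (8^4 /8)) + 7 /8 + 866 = 38032037 /88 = 432182.24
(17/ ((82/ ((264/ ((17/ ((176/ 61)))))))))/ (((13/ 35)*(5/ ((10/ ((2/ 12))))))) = 9757440/ 32513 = 300.11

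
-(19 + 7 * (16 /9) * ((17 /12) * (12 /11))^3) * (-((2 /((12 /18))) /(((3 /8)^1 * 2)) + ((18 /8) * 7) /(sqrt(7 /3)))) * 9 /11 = 3111428 /14641 + 7000713 * sqrt(21) /58564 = 760.31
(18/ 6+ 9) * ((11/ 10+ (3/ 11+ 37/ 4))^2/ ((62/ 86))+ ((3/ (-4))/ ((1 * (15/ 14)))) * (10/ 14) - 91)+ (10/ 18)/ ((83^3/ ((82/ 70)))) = 780.28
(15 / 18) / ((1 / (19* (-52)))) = -2470 / 3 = -823.33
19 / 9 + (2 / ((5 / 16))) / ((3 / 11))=1151 / 45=25.58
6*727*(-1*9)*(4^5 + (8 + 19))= -41260158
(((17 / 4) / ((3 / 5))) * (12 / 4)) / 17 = 5 / 4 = 1.25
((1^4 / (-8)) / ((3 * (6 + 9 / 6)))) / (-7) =1 / 1260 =0.00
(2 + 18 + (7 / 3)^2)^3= 12008989 / 729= 16473.24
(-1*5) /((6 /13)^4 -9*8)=0.07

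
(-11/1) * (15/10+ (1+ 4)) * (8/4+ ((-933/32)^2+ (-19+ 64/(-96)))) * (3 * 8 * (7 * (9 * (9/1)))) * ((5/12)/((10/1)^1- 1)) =-38396282925/1024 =-37496370.04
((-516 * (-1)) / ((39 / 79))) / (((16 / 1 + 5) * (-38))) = -6794 / 5187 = -1.31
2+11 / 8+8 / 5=199 / 40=4.98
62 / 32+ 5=111 / 16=6.94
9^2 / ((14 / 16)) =92.57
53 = 53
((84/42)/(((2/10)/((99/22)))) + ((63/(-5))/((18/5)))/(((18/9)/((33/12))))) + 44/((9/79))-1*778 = -50629/144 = -351.59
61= 61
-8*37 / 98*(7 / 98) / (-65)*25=370 / 4459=0.08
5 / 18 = 0.28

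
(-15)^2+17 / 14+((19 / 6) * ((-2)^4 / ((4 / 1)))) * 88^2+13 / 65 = 20646587 / 210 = 98317.08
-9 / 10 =-0.90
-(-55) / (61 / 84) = 75.74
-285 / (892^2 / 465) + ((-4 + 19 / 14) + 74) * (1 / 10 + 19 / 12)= 3340432539 / 27848240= 119.95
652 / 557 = 1.17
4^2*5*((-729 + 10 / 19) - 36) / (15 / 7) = -1626800 / 57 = -28540.35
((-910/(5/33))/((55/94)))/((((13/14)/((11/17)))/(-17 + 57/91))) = 25883088/221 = 117118.05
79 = 79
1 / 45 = 0.02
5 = 5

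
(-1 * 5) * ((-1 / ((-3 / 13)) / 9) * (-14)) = 910 / 27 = 33.70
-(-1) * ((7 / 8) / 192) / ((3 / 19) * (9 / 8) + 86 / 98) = 6517 / 1508928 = 0.00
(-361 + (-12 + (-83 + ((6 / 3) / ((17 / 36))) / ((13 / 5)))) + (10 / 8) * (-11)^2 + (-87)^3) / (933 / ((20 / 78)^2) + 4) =-14559615275 / 313707953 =-46.41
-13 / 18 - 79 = -1435 / 18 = -79.72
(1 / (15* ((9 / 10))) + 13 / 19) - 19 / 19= -124 / 513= -0.24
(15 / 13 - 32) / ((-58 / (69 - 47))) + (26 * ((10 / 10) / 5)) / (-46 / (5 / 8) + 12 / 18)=2398114 / 206219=11.63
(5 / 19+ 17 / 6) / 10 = 353 / 1140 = 0.31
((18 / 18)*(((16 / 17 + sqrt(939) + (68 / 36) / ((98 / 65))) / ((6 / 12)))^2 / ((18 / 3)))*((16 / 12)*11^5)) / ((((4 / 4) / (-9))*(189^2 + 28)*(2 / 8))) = -273385008416320504 / 2009272866741 -169539031904*sqrt(939) / 268010253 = -155446.01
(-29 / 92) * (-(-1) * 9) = -2.84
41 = 41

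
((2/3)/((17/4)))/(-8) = -1/51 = -0.02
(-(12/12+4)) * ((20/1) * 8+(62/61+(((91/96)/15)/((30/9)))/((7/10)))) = -4715353/5856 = -805.22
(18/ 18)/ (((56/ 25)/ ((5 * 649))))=81125/ 56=1448.66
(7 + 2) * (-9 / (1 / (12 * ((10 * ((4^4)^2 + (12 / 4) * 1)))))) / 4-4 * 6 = -159259794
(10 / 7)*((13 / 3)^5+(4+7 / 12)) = 7448135 / 3402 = 2189.34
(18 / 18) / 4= 0.25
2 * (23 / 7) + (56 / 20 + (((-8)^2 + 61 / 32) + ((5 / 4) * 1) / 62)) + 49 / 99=260521039 / 3437280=75.79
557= 557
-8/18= -4/9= -0.44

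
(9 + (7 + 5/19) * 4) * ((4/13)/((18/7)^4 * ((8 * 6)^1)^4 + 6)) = 1157282/22940384038039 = 0.00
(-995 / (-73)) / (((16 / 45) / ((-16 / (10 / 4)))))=-17910 / 73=-245.34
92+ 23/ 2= 207/ 2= 103.50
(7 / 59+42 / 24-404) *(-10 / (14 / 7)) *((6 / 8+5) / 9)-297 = 8390533 / 8496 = 987.59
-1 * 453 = -453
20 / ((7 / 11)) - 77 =-319 / 7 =-45.57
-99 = -99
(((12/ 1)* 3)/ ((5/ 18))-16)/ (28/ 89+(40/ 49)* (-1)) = -619262/ 2735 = -226.42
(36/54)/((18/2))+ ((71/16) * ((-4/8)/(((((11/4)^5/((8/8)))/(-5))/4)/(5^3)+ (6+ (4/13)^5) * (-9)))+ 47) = 65400239102826553/1388095228501461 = 47.12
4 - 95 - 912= -1003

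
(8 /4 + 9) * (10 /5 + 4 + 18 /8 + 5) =583 /4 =145.75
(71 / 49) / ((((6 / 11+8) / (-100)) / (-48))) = 1874400 / 2303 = 813.89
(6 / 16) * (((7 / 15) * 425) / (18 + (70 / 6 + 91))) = 1785 / 2896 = 0.62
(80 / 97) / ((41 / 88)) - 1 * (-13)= 58741 / 3977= 14.77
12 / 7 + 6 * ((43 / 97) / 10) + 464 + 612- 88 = 3360983 / 3395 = 989.98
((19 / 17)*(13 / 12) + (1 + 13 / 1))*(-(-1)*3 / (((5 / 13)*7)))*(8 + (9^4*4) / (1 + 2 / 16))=235337726 / 595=395525.59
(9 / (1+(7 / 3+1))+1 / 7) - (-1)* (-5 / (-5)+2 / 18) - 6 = -2186 / 819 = -2.67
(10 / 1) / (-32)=-5 / 16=-0.31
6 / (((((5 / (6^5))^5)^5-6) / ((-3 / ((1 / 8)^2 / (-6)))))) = -128383741265524175362081708406478202006092879607737991230583411924974583144283431953349159112159526912 / 111444219848545291112918149658401217019177846881717006276548100629318214534968256605925698963463131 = -1152.00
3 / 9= 1 / 3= 0.33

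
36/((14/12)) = 216/7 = 30.86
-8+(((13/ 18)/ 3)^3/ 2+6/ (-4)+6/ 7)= -19037765/ 2204496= -8.64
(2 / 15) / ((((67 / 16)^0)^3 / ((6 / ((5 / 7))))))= 1.12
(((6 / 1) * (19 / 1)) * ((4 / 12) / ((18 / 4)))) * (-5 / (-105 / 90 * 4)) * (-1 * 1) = -9.05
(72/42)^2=144/49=2.94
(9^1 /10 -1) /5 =-1 /50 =-0.02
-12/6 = -2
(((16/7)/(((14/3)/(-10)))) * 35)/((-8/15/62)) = 139500/7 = 19928.57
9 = 9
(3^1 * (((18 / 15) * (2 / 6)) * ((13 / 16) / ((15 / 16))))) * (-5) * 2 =-52 / 5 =-10.40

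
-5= -5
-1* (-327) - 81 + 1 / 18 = 4429 / 18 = 246.06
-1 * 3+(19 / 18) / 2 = -89 / 36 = -2.47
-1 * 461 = -461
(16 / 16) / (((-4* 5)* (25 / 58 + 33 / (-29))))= 29 / 410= 0.07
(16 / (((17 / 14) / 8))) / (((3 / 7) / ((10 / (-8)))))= -15680 / 51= -307.45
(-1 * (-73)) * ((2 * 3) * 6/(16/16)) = 2628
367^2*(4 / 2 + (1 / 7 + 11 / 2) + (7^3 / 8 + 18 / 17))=6613364589 / 952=6946811.54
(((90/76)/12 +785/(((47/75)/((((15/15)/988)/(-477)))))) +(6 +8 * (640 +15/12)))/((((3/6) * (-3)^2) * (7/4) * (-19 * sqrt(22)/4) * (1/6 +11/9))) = -43338812636 * sqrt(22)/9644466975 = -21.08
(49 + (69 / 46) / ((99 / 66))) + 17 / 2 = 117 / 2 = 58.50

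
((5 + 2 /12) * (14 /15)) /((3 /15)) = 217 /9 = 24.11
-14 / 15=-0.93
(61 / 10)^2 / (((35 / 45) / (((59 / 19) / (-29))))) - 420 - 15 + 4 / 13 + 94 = -1733951363 / 5014100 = -345.82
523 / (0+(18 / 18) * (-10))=-523 / 10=-52.30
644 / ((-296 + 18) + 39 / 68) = -6256 / 2695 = -2.32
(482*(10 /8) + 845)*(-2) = -2895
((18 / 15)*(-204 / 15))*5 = -408 / 5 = -81.60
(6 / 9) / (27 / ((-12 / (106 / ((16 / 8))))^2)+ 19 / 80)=80 / 63231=0.00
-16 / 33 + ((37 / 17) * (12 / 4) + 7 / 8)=31055 / 4488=6.92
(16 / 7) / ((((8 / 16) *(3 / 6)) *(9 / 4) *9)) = 256 / 567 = 0.45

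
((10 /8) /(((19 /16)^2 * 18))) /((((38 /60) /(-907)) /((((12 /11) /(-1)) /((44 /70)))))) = 101584000 /829939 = 122.40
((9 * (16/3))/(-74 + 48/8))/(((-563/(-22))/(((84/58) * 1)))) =-11088/277559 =-0.04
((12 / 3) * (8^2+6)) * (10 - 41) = -8680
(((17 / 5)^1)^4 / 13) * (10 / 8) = 83521 / 6500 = 12.85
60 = 60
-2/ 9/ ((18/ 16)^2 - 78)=128/ 44199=0.00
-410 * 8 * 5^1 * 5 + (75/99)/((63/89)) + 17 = -170440432/2079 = -81981.93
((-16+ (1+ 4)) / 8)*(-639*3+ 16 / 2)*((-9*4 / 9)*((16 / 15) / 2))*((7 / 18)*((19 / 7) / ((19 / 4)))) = -167992 / 135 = -1244.39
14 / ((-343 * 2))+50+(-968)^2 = 45916625 / 49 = 937073.98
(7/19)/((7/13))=13/19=0.68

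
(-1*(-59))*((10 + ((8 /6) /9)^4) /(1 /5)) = 1567826470 /531441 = 2950.14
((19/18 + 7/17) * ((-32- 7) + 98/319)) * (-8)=22168028/48807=454.20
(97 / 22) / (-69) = -97 / 1518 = -0.06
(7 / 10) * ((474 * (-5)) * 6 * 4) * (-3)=119448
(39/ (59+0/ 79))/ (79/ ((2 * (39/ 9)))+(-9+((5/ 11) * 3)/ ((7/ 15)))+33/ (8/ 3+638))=12505493/ 58438910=0.21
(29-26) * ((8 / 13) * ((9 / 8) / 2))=27 / 26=1.04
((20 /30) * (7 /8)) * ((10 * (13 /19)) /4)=455 /456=1.00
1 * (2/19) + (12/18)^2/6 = 92/513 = 0.18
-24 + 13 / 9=-203 / 9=-22.56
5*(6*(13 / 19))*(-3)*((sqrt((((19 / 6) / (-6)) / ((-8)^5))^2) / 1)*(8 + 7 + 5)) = -325 / 16384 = -0.02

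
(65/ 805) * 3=39/ 161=0.24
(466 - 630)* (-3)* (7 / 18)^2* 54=4018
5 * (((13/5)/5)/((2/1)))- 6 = -47/10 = -4.70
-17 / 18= -0.94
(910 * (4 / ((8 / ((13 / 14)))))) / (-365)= -169 / 146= -1.16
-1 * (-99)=99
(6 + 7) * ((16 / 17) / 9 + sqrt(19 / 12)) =208 / 153 + 13 * sqrt(57) / 6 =17.72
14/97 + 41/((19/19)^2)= 41.14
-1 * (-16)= 16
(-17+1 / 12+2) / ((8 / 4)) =-179 / 24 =-7.46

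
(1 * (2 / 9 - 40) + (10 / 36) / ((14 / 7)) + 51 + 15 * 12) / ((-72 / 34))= -117113 / 1296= -90.36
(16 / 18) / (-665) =-8 / 5985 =-0.00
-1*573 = -573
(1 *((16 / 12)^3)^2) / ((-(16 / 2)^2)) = -64 / 729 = -0.09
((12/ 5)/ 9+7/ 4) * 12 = 121/ 5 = 24.20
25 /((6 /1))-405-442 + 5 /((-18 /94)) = -15641 /18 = -868.94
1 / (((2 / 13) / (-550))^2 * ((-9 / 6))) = -25561250 / 3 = -8520416.67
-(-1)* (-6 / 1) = -6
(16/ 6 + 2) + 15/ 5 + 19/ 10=9.57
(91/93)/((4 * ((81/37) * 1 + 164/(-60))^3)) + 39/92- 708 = -55702462569381/78554370016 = -709.09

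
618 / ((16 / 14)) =2163 / 4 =540.75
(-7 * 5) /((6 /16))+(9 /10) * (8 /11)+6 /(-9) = -5134 /55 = -93.35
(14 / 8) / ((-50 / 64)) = -56 / 25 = -2.24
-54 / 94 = -27 / 47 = -0.57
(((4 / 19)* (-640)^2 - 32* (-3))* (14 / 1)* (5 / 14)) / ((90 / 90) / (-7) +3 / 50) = -2870392000 / 551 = -5209422.87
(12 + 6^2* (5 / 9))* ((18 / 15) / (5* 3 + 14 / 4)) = 2.08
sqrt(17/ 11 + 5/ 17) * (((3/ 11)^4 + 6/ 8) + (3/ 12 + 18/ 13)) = 909848 * sqrt(16082)/ 35592271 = 3.24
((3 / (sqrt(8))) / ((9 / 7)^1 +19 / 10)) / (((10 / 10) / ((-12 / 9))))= -70*sqrt(2) / 223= -0.44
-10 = -10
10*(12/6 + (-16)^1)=-140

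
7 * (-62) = -434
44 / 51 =0.86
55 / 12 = 4.58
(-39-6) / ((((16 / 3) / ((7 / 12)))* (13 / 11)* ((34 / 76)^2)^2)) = -451562265 / 4343092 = -103.97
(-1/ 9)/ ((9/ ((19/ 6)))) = -19/ 486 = -0.04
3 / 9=1 / 3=0.33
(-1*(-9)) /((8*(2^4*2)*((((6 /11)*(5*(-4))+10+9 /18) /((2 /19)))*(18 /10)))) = -0.01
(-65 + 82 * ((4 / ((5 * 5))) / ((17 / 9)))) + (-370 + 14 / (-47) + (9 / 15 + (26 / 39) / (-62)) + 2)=-790928803 / 1857675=-425.76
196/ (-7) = -28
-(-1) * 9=9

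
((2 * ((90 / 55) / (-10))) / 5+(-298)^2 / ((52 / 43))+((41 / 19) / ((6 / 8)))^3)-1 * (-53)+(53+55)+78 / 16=389949408956729 / 5296519800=73623.70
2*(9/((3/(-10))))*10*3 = -1800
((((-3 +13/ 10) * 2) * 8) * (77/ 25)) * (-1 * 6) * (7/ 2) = 219912/ 125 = 1759.30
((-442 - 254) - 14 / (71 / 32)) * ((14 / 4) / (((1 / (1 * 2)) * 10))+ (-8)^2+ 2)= -16629644 / 355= -46844.07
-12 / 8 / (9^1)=-1 / 6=-0.17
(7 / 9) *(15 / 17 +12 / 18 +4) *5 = 9905 / 459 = 21.58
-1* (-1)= 1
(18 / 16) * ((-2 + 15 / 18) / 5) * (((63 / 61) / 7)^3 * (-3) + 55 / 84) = -12300247 / 72633920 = -0.17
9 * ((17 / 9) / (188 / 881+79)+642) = 403244263 / 69787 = 5778.21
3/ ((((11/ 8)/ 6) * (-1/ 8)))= -1152/ 11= -104.73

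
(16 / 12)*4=16 / 3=5.33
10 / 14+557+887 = 10113 / 7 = 1444.71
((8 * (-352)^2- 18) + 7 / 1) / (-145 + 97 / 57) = -56499597 / 8168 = -6917.19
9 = 9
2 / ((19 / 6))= 12 / 19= 0.63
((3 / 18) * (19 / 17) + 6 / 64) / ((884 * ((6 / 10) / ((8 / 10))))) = 457 / 1082016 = 0.00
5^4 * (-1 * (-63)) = 39375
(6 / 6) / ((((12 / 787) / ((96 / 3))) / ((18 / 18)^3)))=6296 / 3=2098.67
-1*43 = -43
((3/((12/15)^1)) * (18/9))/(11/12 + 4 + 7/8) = 180/139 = 1.29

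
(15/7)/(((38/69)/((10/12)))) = 1725/532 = 3.24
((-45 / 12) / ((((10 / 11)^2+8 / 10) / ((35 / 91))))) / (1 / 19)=-287375 / 17056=-16.85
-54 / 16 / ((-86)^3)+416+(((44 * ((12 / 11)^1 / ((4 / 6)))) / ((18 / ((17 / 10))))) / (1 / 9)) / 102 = 10599237319 / 25442240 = 416.60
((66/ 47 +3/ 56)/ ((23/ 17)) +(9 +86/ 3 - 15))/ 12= 4312135/ 2179296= 1.98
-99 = -99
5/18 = 0.28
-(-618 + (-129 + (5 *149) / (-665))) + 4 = 100032 / 133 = 752.12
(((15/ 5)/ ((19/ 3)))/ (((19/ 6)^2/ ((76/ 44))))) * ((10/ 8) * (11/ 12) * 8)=270/ 361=0.75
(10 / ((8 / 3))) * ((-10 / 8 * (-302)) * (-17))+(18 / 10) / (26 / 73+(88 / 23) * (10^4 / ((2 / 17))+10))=-87615694926477 / 3640698920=-24065.62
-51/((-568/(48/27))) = 34/213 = 0.16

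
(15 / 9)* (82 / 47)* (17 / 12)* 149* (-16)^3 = -1063454720 / 423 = -2514077.35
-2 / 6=-1 / 3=-0.33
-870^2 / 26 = -378450 / 13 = -29111.54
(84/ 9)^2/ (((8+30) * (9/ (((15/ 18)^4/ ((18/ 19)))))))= 30625/ 236196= 0.13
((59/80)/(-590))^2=0.00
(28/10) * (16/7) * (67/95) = 2144/475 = 4.51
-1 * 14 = -14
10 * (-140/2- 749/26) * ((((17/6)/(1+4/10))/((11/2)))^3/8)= -1126919375/183134952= -6.15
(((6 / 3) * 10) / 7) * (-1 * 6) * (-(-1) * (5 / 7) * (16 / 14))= -4800 / 343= -13.99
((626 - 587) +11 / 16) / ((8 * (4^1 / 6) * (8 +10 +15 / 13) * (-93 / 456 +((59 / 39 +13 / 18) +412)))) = 18350865 / 19556470624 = 0.00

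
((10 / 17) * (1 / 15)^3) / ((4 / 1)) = 1 / 22950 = 0.00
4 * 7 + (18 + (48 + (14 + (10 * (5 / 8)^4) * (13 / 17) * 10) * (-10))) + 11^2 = -362825 / 8704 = -41.68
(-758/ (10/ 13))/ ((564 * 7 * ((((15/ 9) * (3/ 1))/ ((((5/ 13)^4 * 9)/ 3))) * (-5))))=1895/ 2891252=0.00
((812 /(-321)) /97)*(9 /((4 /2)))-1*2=-21976 /10379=-2.12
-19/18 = -1.06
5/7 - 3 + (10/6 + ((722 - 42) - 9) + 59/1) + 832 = 32789/21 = 1561.38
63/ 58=1.09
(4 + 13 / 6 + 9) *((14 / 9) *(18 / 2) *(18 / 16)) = 1911 / 8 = 238.88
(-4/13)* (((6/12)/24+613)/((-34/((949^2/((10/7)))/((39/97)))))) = 21294231035/2448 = 8698623.79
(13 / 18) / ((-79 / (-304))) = 1976 / 711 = 2.78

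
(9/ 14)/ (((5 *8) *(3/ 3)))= 9/ 560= 0.02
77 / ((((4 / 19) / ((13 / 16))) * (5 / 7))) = 133133 / 320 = 416.04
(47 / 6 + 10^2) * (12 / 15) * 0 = 0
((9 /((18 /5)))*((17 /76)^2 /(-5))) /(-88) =289 /1016576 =0.00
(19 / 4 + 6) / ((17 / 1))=43 / 68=0.63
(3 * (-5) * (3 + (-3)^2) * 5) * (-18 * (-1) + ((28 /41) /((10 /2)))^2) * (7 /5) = -190822968 /8405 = -22703.51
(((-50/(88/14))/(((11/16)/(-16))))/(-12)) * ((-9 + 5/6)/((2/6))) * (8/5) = 219520/363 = 604.74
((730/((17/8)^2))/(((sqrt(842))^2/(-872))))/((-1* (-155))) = -4073984/3771739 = -1.08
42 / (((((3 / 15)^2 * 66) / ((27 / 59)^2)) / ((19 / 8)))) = 2423925 / 306328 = 7.91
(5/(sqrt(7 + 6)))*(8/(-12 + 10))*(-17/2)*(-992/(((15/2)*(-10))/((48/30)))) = 269824*sqrt(13)/975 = 997.81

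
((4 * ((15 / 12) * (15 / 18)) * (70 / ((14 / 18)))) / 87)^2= 15625 / 841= 18.58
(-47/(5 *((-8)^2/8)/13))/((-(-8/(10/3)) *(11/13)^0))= -611/96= -6.36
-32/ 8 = -4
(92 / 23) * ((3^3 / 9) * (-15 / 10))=-18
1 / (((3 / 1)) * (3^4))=1 / 243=0.00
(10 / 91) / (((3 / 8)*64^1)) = 5 / 1092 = 0.00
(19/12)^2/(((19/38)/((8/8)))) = 361/72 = 5.01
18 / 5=3.60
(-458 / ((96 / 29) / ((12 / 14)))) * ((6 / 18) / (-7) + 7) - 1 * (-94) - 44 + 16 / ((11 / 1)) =-4999915 / 6468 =-773.02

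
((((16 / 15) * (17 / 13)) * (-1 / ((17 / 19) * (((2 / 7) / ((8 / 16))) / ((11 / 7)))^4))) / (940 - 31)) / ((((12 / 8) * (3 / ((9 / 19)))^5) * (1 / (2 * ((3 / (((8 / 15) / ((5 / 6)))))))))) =-658845 / 10951134272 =-0.00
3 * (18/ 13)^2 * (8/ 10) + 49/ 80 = 70489/ 13520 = 5.21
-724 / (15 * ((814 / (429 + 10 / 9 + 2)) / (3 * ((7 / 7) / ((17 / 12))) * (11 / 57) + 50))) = -1291.59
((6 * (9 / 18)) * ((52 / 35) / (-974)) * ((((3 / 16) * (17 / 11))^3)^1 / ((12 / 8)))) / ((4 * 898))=-1724463 / 83447118684160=-0.00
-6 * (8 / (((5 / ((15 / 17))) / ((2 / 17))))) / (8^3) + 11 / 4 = 12707 / 4624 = 2.75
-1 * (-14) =14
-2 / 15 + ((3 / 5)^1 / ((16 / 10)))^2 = 7 / 960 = 0.01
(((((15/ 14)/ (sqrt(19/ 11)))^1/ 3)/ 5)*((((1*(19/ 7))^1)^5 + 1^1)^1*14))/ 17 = 2492906*sqrt(209)/ 5428661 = 6.64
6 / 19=0.32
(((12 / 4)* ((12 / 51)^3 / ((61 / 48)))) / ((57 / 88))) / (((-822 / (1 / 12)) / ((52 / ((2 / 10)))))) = -2928640 / 2340302637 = -0.00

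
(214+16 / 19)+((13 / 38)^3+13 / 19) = 11828557 / 54872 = 215.57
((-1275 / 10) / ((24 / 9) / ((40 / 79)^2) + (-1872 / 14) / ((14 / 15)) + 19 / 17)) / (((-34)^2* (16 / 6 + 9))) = 0.00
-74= -74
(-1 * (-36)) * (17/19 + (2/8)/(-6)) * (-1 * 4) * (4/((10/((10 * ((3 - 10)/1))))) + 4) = 56016/19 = 2948.21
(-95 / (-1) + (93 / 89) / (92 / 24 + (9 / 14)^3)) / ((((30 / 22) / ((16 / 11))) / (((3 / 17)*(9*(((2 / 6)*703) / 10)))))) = 4826448878952 / 1276328975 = 3781.51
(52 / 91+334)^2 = 5484964 / 49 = 111938.04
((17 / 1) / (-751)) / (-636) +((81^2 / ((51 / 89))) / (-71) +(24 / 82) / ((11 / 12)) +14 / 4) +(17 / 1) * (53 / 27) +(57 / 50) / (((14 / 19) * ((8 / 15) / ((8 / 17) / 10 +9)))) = -97.83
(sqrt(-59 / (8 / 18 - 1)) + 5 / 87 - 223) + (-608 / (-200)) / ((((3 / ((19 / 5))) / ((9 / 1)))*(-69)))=-55889128 / 250125 + 3*sqrt(295) / 5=-213.14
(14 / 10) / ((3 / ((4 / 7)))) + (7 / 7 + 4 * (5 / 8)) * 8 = 424 / 15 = 28.27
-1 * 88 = -88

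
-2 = -2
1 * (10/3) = 10/3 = 3.33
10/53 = 0.19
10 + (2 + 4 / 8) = 25 / 2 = 12.50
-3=-3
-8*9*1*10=-720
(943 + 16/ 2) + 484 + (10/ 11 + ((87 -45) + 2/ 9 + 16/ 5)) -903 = 286274/ 495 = 578.33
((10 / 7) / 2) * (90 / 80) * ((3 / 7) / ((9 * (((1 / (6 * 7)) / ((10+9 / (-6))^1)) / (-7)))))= -765 / 8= -95.62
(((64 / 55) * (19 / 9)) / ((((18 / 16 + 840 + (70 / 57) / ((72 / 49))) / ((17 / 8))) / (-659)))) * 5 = -776502336 / 38009477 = -20.43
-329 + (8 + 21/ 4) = -1263/ 4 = -315.75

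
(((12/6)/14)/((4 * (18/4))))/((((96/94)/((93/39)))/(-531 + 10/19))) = -14685103/1493856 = -9.83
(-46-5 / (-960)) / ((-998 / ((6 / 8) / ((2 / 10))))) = 44155 / 255488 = 0.17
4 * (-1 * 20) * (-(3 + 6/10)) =288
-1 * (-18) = 18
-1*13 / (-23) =13 / 23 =0.57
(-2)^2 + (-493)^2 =243053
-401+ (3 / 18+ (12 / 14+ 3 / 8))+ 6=-66125 / 168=-393.60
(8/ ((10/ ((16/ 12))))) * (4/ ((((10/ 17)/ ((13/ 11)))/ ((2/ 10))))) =7072/ 4125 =1.71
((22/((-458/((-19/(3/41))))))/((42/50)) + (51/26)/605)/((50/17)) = 57298415459/11346835500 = 5.05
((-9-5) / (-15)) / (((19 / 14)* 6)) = 98 / 855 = 0.11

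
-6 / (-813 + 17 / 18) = 108 / 14617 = 0.01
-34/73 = -0.47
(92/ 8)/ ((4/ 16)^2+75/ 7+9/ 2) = 1288/ 1711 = 0.75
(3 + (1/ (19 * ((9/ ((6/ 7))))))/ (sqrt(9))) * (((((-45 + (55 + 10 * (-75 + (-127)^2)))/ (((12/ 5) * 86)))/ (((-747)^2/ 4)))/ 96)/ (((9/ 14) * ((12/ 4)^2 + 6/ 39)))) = 986727625/ 33304593066192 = 0.00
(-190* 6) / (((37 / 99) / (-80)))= 9028800 / 37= 244021.62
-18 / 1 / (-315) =0.06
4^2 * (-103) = -1648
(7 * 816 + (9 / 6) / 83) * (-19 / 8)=-18015705 / 1328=-13566.04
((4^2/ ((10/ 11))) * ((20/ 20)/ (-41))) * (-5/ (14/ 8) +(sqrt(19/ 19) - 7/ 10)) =7876/ 7175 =1.10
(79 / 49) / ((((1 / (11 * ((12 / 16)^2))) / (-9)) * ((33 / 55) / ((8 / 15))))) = -7821 / 98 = -79.81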